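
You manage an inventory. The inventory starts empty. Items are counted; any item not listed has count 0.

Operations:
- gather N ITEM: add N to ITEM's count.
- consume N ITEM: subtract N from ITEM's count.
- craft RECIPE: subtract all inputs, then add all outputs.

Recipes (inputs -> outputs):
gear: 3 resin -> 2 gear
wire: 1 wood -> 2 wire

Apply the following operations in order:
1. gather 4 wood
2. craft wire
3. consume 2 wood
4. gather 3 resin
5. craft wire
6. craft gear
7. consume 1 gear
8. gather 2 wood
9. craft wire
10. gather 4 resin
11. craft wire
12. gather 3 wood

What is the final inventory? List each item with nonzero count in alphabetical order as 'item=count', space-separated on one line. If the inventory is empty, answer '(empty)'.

After 1 (gather 4 wood): wood=4
After 2 (craft wire): wire=2 wood=3
After 3 (consume 2 wood): wire=2 wood=1
After 4 (gather 3 resin): resin=3 wire=2 wood=1
After 5 (craft wire): resin=3 wire=4
After 6 (craft gear): gear=2 wire=4
After 7 (consume 1 gear): gear=1 wire=4
After 8 (gather 2 wood): gear=1 wire=4 wood=2
After 9 (craft wire): gear=1 wire=6 wood=1
After 10 (gather 4 resin): gear=1 resin=4 wire=6 wood=1
After 11 (craft wire): gear=1 resin=4 wire=8
After 12 (gather 3 wood): gear=1 resin=4 wire=8 wood=3

Answer: gear=1 resin=4 wire=8 wood=3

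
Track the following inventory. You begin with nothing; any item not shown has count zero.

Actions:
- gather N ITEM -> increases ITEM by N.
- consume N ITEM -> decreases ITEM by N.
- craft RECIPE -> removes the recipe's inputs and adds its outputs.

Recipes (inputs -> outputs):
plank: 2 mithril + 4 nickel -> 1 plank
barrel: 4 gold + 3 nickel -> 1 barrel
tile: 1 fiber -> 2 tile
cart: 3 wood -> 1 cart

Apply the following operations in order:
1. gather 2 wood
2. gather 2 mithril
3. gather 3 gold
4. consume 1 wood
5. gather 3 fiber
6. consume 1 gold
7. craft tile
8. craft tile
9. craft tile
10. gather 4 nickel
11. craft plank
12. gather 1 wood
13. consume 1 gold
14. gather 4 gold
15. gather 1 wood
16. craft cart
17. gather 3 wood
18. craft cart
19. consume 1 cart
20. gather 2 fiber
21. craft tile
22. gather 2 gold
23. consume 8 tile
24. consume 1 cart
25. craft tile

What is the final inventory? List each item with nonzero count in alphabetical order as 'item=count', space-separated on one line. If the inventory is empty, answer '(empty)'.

Answer: gold=7 plank=1 tile=2

Derivation:
After 1 (gather 2 wood): wood=2
After 2 (gather 2 mithril): mithril=2 wood=2
After 3 (gather 3 gold): gold=3 mithril=2 wood=2
After 4 (consume 1 wood): gold=3 mithril=2 wood=1
After 5 (gather 3 fiber): fiber=3 gold=3 mithril=2 wood=1
After 6 (consume 1 gold): fiber=3 gold=2 mithril=2 wood=1
After 7 (craft tile): fiber=2 gold=2 mithril=2 tile=2 wood=1
After 8 (craft tile): fiber=1 gold=2 mithril=2 tile=4 wood=1
After 9 (craft tile): gold=2 mithril=2 tile=6 wood=1
After 10 (gather 4 nickel): gold=2 mithril=2 nickel=4 tile=6 wood=1
After 11 (craft plank): gold=2 plank=1 tile=6 wood=1
After 12 (gather 1 wood): gold=2 plank=1 tile=6 wood=2
After 13 (consume 1 gold): gold=1 plank=1 tile=6 wood=2
After 14 (gather 4 gold): gold=5 plank=1 tile=6 wood=2
After 15 (gather 1 wood): gold=5 plank=1 tile=6 wood=3
After 16 (craft cart): cart=1 gold=5 plank=1 tile=6
After 17 (gather 3 wood): cart=1 gold=5 plank=1 tile=6 wood=3
After 18 (craft cart): cart=2 gold=5 plank=1 tile=6
After 19 (consume 1 cart): cart=1 gold=5 plank=1 tile=6
After 20 (gather 2 fiber): cart=1 fiber=2 gold=5 plank=1 tile=6
After 21 (craft tile): cart=1 fiber=1 gold=5 plank=1 tile=8
After 22 (gather 2 gold): cart=1 fiber=1 gold=7 plank=1 tile=8
After 23 (consume 8 tile): cart=1 fiber=1 gold=7 plank=1
After 24 (consume 1 cart): fiber=1 gold=7 plank=1
After 25 (craft tile): gold=7 plank=1 tile=2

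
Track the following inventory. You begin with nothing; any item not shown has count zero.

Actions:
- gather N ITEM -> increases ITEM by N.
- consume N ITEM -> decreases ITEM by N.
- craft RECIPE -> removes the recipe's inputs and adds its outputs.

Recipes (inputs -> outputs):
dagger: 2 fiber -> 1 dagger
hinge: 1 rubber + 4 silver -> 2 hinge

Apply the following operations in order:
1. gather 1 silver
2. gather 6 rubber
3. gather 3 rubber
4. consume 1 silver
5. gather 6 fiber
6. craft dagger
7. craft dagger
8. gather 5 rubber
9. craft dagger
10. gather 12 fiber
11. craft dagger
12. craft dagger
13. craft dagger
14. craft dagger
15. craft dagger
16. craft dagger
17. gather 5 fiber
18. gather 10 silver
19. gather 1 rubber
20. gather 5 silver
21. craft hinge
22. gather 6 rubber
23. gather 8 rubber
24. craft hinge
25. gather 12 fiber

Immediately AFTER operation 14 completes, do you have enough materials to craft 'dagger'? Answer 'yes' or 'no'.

After 1 (gather 1 silver): silver=1
After 2 (gather 6 rubber): rubber=6 silver=1
After 3 (gather 3 rubber): rubber=9 silver=1
After 4 (consume 1 silver): rubber=9
After 5 (gather 6 fiber): fiber=6 rubber=9
After 6 (craft dagger): dagger=1 fiber=4 rubber=9
After 7 (craft dagger): dagger=2 fiber=2 rubber=9
After 8 (gather 5 rubber): dagger=2 fiber=2 rubber=14
After 9 (craft dagger): dagger=3 rubber=14
After 10 (gather 12 fiber): dagger=3 fiber=12 rubber=14
After 11 (craft dagger): dagger=4 fiber=10 rubber=14
After 12 (craft dagger): dagger=5 fiber=8 rubber=14
After 13 (craft dagger): dagger=6 fiber=6 rubber=14
After 14 (craft dagger): dagger=7 fiber=4 rubber=14

Answer: yes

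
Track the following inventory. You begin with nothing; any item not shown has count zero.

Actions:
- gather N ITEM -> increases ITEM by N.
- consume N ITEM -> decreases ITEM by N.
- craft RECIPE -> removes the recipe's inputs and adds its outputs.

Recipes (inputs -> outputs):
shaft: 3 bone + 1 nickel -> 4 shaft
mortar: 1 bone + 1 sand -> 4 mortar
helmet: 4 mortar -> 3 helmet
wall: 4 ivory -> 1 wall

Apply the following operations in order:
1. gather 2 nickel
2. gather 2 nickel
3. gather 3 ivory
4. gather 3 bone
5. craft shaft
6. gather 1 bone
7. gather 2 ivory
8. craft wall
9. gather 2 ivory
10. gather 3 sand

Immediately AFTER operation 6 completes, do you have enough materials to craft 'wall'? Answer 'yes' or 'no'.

After 1 (gather 2 nickel): nickel=2
After 2 (gather 2 nickel): nickel=4
After 3 (gather 3 ivory): ivory=3 nickel=4
After 4 (gather 3 bone): bone=3 ivory=3 nickel=4
After 5 (craft shaft): ivory=3 nickel=3 shaft=4
After 6 (gather 1 bone): bone=1 ivory=3 nickel=3 shaft=4

Answer: no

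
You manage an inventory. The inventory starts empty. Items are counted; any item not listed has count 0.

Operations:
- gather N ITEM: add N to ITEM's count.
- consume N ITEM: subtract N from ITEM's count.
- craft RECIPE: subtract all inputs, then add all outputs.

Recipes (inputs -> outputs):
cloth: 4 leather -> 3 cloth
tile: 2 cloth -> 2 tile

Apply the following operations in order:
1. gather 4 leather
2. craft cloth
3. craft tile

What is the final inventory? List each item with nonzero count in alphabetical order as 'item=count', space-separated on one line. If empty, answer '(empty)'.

Answer: cloth=1 tile=2

Derivation:
After 1 (gather 4 leather): leather=4
After 2 (craft cloth): cloth=3
After 3 (craft tile): cloth=1 tile=2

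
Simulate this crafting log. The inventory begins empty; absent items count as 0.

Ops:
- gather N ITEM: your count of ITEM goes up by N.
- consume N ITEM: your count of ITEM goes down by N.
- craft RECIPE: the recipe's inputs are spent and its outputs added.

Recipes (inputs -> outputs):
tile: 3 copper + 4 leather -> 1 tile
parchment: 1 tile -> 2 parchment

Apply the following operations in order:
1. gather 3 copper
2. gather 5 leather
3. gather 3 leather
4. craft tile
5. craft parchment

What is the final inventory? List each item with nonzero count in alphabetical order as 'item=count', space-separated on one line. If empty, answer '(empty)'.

Answer: leather=4 parchment=2

Derivation:
After 1 (gather 3 copper): copper=3
After 2 (gather 5 leather): copper=3 leather=5
After 3 (gather 3 leather): copper=3 leather=8
After 4 (craft tile): leather=4 tile=1
After 5 (craft parchment): leather=4 parchment=2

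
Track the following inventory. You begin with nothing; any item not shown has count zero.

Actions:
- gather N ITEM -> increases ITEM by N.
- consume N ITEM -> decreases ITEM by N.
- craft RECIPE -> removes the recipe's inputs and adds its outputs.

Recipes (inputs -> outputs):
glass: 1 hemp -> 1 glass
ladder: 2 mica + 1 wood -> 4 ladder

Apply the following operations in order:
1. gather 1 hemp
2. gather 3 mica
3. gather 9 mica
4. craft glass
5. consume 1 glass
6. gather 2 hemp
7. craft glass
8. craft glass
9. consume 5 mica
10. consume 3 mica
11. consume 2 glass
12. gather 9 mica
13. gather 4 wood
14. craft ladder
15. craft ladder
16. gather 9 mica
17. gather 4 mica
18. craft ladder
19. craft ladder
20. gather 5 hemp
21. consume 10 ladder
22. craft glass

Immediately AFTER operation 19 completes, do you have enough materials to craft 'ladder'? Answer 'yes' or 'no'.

Answer: no

Derivation:
After 1 (gather 1 hemp): hemp=1
After 2 (gather 3 mica): hemp=1 mica=3
After 3 (gather 9 mica): hemp=1 mica=12
After 4 (craft glass): glass=1 mica=12
After 5 (consume 1 glass): mica=12
After 6 (gather 2 hemp): hemp=2 mica=12
After 7 (craft glass): glass=1 hemp=1 mica=12
After 8 (craft glass): glass=2 mica=12
After 9 (consume 5 mica): glass=2 mica=7
After 10 (consume 3 mica): glass=2 mica=4
After 11 (consume 2 glass): mica=4
After 12 (gather 9 mica): mica=13
After 13 (gather 4 wood): mica=13 wood=4
After 14 (craft ladder): ladder=4 mica=11 wood=3
After 15 (craft ladder): ladder=8 mica=9 wood=2
After 16 (gather 9 mica): ladder=8 mica=18 wood=2
After 17 (gather 4 mica): ladder=8 mica=22 wood=2
After 18 (craft ladder): ladder=12 mica=20 wood=1
After 19 (craft ladder): ladder=16 mica=18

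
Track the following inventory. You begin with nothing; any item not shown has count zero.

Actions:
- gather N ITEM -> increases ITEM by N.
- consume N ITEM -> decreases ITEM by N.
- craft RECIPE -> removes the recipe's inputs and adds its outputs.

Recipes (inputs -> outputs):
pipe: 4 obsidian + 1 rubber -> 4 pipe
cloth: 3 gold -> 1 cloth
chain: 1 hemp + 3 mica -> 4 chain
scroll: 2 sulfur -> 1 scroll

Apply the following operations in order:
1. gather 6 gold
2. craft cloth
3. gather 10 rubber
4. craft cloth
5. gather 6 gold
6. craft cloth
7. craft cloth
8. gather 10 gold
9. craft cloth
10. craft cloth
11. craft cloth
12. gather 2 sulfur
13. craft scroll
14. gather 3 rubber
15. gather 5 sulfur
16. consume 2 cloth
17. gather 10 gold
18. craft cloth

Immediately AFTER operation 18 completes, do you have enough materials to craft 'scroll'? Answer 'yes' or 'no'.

Answer: yes

Derivation:
After 1 (gather 6 gold): gold=6
After 2 (craft cloth): cloth=1 gold=3
After 3 (gather 10 rubber): cloth=1 gold=3 rubber=10
After 4 (craft cloth): cloth=2 rubber=10
After 5 (gather 6 gold): cloth=2 gold=6 rubber=10
After 6 (craft cloth): cloth=3 gold=3 rubber=10
After 7 (craft cloth): cloth=4 rubber=10
After 8 (gather 10 gold): cloth=4 gold=10 rubber=10
After 9 (craft cloth): cloth=5 gold=7 rubber=10
After 10 (craft cloth): cloth=6 gold=4 rubber=10
After 11 (craft cloth): cloth=7 gold=1 rubber=10
After 12 (gather 2 sulfur): cloth=7 gold=1 rubber=10 sulfur=2
After 13 (craft scroll): cloth=7 gold=1 rubber=10 scroll=1
After 14 (gather 3 rubber): cloth=7 gold=1 rubber=13 scroll=1
After 15 (gather 5 sulfur): cloth=7 gold=1 rubber=13 scroll=1 sulfur=5
After 16 (consume 2 cloth): cloth=5 gold=1 rubber=13 scroll=1 sulfur=5
After 17 (gather 10 gold): cloth=5 gold=11 rubber=13 scroll=1 sulfur=5
After 18 (craft cloth): cloth=6 gold=8 rubber=13 scroll=1 sulfur=5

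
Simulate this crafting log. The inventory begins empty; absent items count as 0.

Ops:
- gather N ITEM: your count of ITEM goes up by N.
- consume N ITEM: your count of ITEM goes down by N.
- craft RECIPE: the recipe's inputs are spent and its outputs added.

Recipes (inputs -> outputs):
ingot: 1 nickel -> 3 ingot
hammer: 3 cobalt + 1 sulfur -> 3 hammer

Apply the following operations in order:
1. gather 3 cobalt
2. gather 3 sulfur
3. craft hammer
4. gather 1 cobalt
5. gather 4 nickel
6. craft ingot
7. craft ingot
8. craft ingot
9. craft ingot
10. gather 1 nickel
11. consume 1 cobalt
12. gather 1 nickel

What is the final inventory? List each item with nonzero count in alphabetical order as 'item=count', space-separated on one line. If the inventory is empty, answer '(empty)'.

Answer: hammer=3 ingot=12 nickel=2 sulfur=2

Derivation:
After 1 (gather 3 cobalt): cobalt=3
After 2 (gather 3 sulfur): cobalt=3 sulfur=3
After 3 (craft hammer): hammer=3 sulfur=2
After 4 (gather 1 cobalt): cobalt=1 hammer=3 sulfur=2
After 5 (gather 4 nickel): cobalt=1 hammer=3 nickel=4 sulfur=2
After 6 (craft ingot): cobalt=1 hammer=3 ingot=3 nickel=3 sulfur=2
After 7 (craft ingot): cobalt=1 hammer=3 ingot=6 nickel=2 sulfur=2
After 8 (craft ingot): cobalt=1 hammer=3 ingot=9 nickel=1 sulfur=2
After 9 (craft ingot): cobalt=1 hammer=3 ingot=12 sulfur=2
After 10 (gather 1 nickel): cobalt=1 hammer=3 ingot=12 nickel=1 sulfur=2
After 11 (consume 1 cobalt): hammer=3 ingot=12 nickel=1 sulfur=2
After 12 (gather 1 nickel): hammer=3 ingot=12 nickel=2 sulfur=2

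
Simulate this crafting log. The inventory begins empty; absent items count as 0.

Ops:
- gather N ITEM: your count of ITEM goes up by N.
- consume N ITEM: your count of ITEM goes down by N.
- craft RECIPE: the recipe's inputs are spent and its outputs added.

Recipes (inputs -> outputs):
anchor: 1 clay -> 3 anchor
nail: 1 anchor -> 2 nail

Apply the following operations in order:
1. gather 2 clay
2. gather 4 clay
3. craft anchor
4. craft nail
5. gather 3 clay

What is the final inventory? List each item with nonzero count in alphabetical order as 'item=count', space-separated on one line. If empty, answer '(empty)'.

After 1 (gather 2 clay): clay=2
After 2 (gather 4 clay): clay=6
After 3 (craft anchor): anchor=3 clay=5
After 4 (craft nail): anchor=2 clay=5 nail=2
After 5 (gather 3 clay): anchor=2 clay=8 nail=2

Answer: anchor=2 clay=8 nail=2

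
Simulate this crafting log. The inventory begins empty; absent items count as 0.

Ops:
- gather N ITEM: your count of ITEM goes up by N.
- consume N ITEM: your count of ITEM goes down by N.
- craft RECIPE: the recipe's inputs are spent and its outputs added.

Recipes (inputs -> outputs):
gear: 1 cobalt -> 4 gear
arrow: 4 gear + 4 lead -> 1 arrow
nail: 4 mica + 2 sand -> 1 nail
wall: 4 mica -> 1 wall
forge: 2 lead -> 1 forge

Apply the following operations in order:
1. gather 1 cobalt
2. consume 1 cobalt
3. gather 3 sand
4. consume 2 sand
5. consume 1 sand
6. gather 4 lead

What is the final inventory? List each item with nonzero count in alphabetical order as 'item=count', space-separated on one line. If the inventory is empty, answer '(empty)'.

After 1 (gather 1 cobalt): cobalt=1
After 2 (consume 1 cobalt): (empty)
After 3 (gather 3 sand): sand=3
After 4 (consume 2 sand): sand=1
After 5 (consume 1 sand): (empty)
After 6 (gather 4 lead): lead=4

Answer: lead=4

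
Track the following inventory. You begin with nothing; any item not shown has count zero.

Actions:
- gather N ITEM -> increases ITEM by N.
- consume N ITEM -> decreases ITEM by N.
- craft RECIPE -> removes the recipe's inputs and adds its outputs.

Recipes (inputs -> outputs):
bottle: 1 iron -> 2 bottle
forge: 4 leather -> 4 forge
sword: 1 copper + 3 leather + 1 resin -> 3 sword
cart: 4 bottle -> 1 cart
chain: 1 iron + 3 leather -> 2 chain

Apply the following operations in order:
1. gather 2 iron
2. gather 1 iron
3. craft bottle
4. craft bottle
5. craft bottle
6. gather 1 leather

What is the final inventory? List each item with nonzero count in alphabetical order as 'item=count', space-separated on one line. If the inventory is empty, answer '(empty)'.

After 1 (gather 2 iron): iron=2
After 2 (gather 1 iron): iron=3
After 3 (craft bottle): bottle=2 iron=2
After 4 (craft bottle): bottle=4 iron=1
After 5 (craft bottle): bottle=6
After 6 (gather 1 leather): bottle=6 leather=1

Answer: bottle=6 leather=1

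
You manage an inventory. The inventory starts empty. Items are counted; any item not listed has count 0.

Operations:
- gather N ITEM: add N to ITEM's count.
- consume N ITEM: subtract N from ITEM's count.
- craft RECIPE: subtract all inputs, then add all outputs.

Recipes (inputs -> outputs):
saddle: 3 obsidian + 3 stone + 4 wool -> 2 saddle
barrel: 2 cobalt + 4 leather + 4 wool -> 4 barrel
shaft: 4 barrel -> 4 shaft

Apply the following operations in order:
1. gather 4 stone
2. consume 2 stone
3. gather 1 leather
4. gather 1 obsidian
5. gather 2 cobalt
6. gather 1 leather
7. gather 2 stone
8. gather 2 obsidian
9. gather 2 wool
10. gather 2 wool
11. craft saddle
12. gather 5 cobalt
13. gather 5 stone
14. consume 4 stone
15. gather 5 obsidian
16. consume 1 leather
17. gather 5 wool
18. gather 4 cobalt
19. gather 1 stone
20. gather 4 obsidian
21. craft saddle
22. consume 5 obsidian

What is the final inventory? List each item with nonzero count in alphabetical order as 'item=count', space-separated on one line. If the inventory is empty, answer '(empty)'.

After 1 (gather 4 stone): stone=4
After 2 (consume 2 stone): stone=2
After 3 (gather 1 leather): leather=1 stone=2
After 4 (gather 1 obsidian): leather=1 obsidian=1 stone=2
After 5 (gather 2 cobalt): cobalt=2 leather=1 obsidian=1 stone=2
After 6 (gather 1 leather): cobalt=2 leather=2 obsidian=1 stone=2
After 7 (gather 2 stone): cobalt=2 leather=2 obsidian=1 stone=4
After 8 (gather 2 obsidian): cobalt=2 leather=2 obsidian=3 stone=4
After 9 (gather 2 wool): cobalt=2 leather=2 obsidian=3 stone=4 wool=2
After 10 (gather 2 wool): cobalt=2 leather=2 obsidian=3 stone=4 wool=4
After 11 (craft saddle): cobalt=2 leather=2 saddle=2 stone=1
After 12 (gather 5 cobalt): cobalt=7 leather=2 saddle=2 stone=1
After 13 (gather 5 stone): cobalt=7 leather=2 saddle=2 stone=6
After 14 (consume 4 stone): cobalt=7 leather=2 saddle=2 stone=2
After 15 (gather 5 obsidian): cobalt=7 leather=2 obsidian=5 saddle=2 stone=2
After 16 (consume 1 leather): cobalt=7 leather=1 obsidian=5 saddle=2 stone=2
After 17 (gather 5 wool): cobalt=7 leather=1 obsidian=5 saddle=2 stone=2 wool=5
After 18 (gather 4 cobalt): cobalt=11 leather=1 obsidian=5 saddle=2 stone=2 wool=5
After 19 (gather 1 stone): cobalt=11 leather=1 obsidian=5 saddle=2 stone=3 wool=5
After 20 (gather 4 obsidian): cobalt=11 leather=1 obsidian=9 saddle=2 stone=3 wool=5
After 21 (craft saddle): cobalt=11 leather=1 obsidian=6 saddle=4 wool=1
After 22 (consume 5 obsidian): cobalt=11 leather=1 obsidian=1 saddle=4 wool=1

Answer: cobalt=11 leather=1 obsidian=1 saddle=4 wool=1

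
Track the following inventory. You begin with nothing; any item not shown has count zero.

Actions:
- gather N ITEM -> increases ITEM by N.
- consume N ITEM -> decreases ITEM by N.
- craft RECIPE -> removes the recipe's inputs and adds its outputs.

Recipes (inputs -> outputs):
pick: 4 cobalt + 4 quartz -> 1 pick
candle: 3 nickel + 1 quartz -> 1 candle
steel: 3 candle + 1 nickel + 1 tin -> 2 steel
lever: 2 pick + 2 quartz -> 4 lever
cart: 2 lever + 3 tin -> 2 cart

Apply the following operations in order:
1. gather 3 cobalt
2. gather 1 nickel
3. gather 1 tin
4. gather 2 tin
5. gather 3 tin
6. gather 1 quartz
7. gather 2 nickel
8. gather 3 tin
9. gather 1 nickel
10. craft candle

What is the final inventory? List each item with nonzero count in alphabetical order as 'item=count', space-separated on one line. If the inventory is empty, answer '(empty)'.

After 1 (gather 3 cobalt): cobalt=3
After 2 (gather 1 nickel): cobalt=3 nickel=1
After 3 (gather 1 tin): cobalt=3 nickel=1 tin=1
After 4 (gather 2 tin): cobalt=3 nickel=1 tin=3
After 5 (gather 3 tin): cobalt=3 nickel=1 tin=6
After 6 (gather 1 quartz): cobalt=3 nickel=1 quartz=1 tin=6
After 7 (gather 2 nickel): cobalt=3 nickel=3 quartz=1 tin=6
After 8 (gather 3 tin): cobalt=3 nickel=3 quartz=1 tin=9
After 9 (gather 1 nickel): cobalt=3 nickel=4 quartz=1 tin=9
After 10 (craft candle): candle=1 cobalt=3 nickel=1 tin=9

Answer: candle=1 cobalt=3 nickel=1 tin=9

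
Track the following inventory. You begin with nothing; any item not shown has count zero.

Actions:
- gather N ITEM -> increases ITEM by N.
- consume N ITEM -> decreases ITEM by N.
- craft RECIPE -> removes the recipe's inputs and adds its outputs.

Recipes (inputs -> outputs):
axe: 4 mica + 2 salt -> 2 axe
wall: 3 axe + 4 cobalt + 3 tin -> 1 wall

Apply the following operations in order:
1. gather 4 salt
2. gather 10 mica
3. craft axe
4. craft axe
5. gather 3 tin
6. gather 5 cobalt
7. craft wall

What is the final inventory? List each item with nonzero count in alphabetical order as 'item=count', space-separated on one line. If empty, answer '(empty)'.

Answer: axe=1 cobalt=1 mica=2 wall=1

Derivation:
After 1 (gather 4 salt): salt=4
After 2 (gather 10 mica): mica=10 salt=4
After 3 (craft axe): axe=2 mica=6 salt=2
After 4 (craft axe): axe=4 mica=2
After 5 (gather 3 tin): axe=4 mica=2 tin=3
After 6 (gather 5 cobalt): axe=4 cobalt=5 mica=2 tin=3
After 7 (craft wall): axe=1 cobalt=1 mica=2 wall=1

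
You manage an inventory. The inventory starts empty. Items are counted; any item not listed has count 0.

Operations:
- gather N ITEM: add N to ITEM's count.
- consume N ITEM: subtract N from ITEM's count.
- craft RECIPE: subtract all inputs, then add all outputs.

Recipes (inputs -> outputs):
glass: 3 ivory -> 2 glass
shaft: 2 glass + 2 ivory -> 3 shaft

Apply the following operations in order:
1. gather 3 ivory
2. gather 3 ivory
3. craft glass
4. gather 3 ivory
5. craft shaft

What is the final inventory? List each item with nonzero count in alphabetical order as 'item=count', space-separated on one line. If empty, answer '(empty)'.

Answer: ivory=4 shaft=3

Derivation:
After 1 (gather 3 ivory): ivory=3
After 2 (gather 3 ivory): ivory=6
After 3 (craft glass): glass=2 ivory=3
After 4 (gather 3 ivory): glass=2 ivory=6
After 5 (craft shaft): ivory=4 shaft=3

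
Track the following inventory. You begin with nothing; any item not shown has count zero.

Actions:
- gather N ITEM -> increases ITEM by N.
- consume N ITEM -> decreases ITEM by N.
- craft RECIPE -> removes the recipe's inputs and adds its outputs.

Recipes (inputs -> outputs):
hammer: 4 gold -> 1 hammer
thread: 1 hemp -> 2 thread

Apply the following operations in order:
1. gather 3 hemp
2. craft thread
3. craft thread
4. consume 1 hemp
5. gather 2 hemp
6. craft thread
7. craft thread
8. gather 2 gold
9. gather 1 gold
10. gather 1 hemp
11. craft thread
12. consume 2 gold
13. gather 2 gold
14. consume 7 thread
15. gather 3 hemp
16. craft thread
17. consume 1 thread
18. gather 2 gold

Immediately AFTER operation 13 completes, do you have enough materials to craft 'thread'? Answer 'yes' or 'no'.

Answer: no

Derivation:
After 1 (gather 3 hemp): hemp=3
After 2 (craft thread): hemp=2 thread=2
After 3 (craft thread): hemp=1 thread=4
After 4 (consume 1 hemp): thread=4
After 5 (gather 2 hemp): hemp=2 thread=4
After 6 (craft thread): hemp=1 thread=6
After 7 (craft thread): thread=8
After 8 (gather 2 gold): gold=2 thread=8
After 9 (gather 1 gold): gold=3 thread=8
After 10 (gather 1 hemp): gold=3 hemp=1 thread=8
After 11 (craft thread): gold=3 thread=10
After 12 (consume 2 gold): gold=1 thread=10
After 13 (gather 2 gold): gold=3 thread=10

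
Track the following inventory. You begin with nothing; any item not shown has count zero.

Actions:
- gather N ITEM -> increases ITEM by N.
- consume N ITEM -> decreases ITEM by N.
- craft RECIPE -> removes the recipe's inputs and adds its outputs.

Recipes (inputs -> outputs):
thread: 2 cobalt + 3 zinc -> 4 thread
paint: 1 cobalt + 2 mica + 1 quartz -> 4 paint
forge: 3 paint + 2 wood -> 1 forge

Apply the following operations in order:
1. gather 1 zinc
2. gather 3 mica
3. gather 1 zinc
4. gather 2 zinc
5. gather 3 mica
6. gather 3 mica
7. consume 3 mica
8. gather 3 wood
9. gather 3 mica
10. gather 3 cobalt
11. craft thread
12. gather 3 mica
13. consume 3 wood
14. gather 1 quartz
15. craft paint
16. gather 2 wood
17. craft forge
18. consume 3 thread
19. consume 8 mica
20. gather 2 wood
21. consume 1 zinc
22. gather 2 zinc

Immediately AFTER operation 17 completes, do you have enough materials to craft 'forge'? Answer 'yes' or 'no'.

After 1 (gather 1 zinc): zinc=1
After 2 (gather 3 mica): mica=3 zinc=1
After 3 (gather 1 zinc): mica=3 zinc=2
After 4 (gather 2 zinc): mica=3 zinc=4
After 5 (gather 3 mica): mica=6 zinc=4
After 6 (gather 3 mica): mica=9 zinc=4
After 7 (consume 3 mica): mica=6 zinc=4
After 8 (gather 3 wood): mica=6 wood=3 zinc=4
After 9 (gather 3 mica): mica=9 wood=3 zinc=4
After 10 (gather 3 cobalt): cobalt=3 mica=9 wood=3 zinc=4
After 11 (craft thread): cobalt=1 mica=9 thread=4 wood=3 zinc=1
After 12 (gather 3 mica): cobalt=1 mica=12 thread=4 wood=3 zinc=1
After 13 (consume 3 wood): cobalt=1 mica=12 thread=4 zinc=1
After 14 (gather 1 quartz): cobalt=1 mica=12 quartz=1 thread=4 zinc=1
After 15 (craft paint): mica=10 paint=4 thread=4 zinc=1
After 16 (gather 2 wood): mica=10 paint=4 thread=4 wood=2 zinc=1
After 17 (craft forge): forge=1 mica=10 paint=1 thread=4 zinc=1

Answer: no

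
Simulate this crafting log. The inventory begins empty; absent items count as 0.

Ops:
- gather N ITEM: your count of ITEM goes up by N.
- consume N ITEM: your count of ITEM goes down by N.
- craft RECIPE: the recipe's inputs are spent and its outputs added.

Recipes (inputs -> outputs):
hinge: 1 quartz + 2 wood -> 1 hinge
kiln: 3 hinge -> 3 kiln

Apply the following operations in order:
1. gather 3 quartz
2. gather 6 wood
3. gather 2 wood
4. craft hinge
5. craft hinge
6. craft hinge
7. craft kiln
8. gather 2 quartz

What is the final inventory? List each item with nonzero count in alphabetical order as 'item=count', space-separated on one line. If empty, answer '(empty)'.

After 1 (gather 3 quartz): quartz=3
After 2 (gather 6 wood): quartz=3 wood=6
After 3 (gather 2 wood): quartz=3 wood=8
After 4 (craft hinge): hinge=1 quartz=2 wood=6
After 5 (craft hinge): hinge=2 quartz=1 wood=4
After 6 (craft hinge): hinge=3 wood=2
After 7 (craft kiln): kiln=3 wood=2
After 8 (gather 2 quartz): kiln=3 quartz=2 wood=2

Answer: kiln=3 quartz=2 wood=2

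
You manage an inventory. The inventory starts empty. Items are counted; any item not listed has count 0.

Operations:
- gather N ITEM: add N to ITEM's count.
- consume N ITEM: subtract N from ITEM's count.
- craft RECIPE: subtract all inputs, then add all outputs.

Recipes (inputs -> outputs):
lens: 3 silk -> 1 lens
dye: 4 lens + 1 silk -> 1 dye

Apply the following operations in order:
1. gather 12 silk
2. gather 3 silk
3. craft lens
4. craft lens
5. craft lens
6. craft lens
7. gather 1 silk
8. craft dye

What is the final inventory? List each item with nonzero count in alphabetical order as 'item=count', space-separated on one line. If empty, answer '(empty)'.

Answer: dye=1 silk=3

Derivation:
After 1 (gather 12 silk): silk=12
After 2 (gather 3 silk): silk=15
After 3 (craft lens): lens=1 silk=12
After 4 (craft lens): lens=2 silk=9
After 5 (craft lens): lens=3 silk=6
After 6 (craft lens): lens=4 silk=3
After 7 (gather 1 silk): lens=4 silk=4
After 8 (craft dye): dye=1 silk=3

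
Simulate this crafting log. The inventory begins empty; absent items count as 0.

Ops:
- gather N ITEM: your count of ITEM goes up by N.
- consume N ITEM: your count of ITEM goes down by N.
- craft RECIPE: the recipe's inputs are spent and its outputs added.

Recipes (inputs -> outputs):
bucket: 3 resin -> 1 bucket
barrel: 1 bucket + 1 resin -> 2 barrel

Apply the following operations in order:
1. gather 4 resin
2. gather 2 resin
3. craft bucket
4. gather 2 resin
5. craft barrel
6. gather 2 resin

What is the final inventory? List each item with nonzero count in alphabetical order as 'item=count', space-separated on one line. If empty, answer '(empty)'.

After 1 (gather 4 resin): resin=4
After 2 (gather 2 resin): resin=6
After 3 (craft bucket): bucket=1 resin=3
After 4 (gather 2 resin): bucket=1 resin=5
After 5 (craft barrel): barrel=2 resin=4
After 6 (gather 2 resin): barrel=2 resin=6

Answer: barrel=2 resin=6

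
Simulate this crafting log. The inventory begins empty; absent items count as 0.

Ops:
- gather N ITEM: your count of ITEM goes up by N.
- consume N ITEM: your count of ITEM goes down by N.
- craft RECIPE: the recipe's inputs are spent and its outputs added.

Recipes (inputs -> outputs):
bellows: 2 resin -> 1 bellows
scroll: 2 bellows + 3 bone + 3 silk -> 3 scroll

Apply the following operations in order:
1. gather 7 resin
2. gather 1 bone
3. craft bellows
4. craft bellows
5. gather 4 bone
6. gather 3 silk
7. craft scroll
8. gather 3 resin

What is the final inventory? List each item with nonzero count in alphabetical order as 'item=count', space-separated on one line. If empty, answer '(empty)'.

After 1 (gather 7 resin): resin=7
After 2 (gather 1 bone): bone=1 resin=7
After 3 (craft bellows): bellows=1 bone=1 resin=5
After 4 (craft bellows): bellows=2 bone=1 resin=3
After 5 (gather 4 bone): bellows=2 bone=5 resin=3
After 6 (gather 3 silk): bellows=2 bone=5 resin=3 silk=3
After 7 (craft scroll): bone=2 resin=3 scroll=3
After 8 (gather 3 resin): bone=2 resin=6 scroll=3

Answer: bone=2 resin=6 scroll=3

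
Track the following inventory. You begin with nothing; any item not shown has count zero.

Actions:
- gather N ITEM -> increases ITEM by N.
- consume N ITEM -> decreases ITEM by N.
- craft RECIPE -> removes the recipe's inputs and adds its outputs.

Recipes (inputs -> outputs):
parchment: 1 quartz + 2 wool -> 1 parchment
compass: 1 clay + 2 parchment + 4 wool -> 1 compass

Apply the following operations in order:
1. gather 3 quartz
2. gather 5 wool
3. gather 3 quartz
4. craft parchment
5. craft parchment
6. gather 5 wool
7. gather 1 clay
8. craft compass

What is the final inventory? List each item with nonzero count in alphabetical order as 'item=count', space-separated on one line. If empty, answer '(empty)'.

Answer: compass=1 quartz=4 wool=2

Derivation:
After 1 (gather 3 quartz): quartz=3
After 2 (gather 5 wool): quartz=3 wool=5
After 3 (gather 3 quartz): quartz=6 wool=5
After 4 (craft parchment): parchment=1 quartz=5 wool=3
After 5 (craft parchment): parchment=2 quartz=4 wool=1
After 6 (gather 5 wool): parchment=2 quartz=4 wool=6
After 7 (gather 1 clay): clay=1 parchment=2 quartz=4 wool=6
After 8 (craft compass): compass=1 quartz=4 wool=2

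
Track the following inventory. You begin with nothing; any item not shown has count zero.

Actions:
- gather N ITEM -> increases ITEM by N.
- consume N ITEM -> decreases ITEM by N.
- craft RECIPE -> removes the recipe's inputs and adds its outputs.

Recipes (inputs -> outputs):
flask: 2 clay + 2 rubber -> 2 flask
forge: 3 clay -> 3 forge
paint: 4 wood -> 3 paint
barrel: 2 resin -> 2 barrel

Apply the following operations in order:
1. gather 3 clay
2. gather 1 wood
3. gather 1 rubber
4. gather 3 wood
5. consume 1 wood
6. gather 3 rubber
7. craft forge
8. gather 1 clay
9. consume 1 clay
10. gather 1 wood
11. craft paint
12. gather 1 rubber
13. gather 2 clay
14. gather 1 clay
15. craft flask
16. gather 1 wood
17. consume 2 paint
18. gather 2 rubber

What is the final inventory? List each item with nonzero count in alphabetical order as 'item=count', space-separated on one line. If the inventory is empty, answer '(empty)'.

After 1 (gather 3 clay): clay=3
After 2 (gather 1 wood): clay=3 wood=1
After 3 (gather 1 rubber): clay=3 rubber=1 wood=1
After 4 (gather 3 wood): clay=3 rubber=1 wood=4
After 5 (consume 1 wood): clay=3 rubber=1 wood=3
After 6 (gather 3 rubber): clay=3 rubber=4 wood=3
After 7 (craft forge): forge=3 rubber=4 wood=3
After 8 (gather 1 clay): clay=1 forge=3 rubber=4 wood=3
After 9 (consume 1 clay): forge=3 rubber=4 wood=3
After 10 (gather 1 wood): forge=3 rubber=4 wood=4
After 11 (craft paint): forge=3 paint=3 rubber=4
After 12 (gather 1 rubber): forge=3 paint=3 rubber=5
After 13 (gather 2 clay): clay=2 forge=3 paint=3 rubber=5
After 14 (gather 1 clay): clay=3 forge=3 paint=3 rubber=5
After 15 (craft flask): clay=1 flask=2 forge=3 paint=3 rubber=3
After 16 (gather 1 wood): clay=1 flask=2 forge=3 paint=3 rubber=3 wood=1
After 17 (consume 2 paint): clay=1 flask=2 forge=3 paint=1 rubber=3 wood=1
After 18 (gather 2 rubber): clay=1 flask=2 forge=3 paint=1 rubber=5 wood=1

Answer: clay=1 flask=2 forge=3 paint=1 rubber=5 wood=1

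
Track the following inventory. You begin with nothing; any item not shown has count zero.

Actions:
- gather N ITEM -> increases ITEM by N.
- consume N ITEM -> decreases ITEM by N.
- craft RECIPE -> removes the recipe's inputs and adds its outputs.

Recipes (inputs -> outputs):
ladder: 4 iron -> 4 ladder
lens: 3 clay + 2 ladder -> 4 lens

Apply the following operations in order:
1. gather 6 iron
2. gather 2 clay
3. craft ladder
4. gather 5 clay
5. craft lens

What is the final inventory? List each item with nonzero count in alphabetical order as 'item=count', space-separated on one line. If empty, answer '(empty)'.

After 1 (gather 6 iron): iron=6
After 2 (gather 2 clay): clay=2 iron=6
After 3 (craft ladder): clay=2 iron=2 ladder=4
After 4 (gather 5 clay): clay=7 iron=2 ladder=4
After 5 (craft lens): clay=4 iron=2 ladder=2 lens=4

Answer: clay=4 iron=2 ladder=2 lens=4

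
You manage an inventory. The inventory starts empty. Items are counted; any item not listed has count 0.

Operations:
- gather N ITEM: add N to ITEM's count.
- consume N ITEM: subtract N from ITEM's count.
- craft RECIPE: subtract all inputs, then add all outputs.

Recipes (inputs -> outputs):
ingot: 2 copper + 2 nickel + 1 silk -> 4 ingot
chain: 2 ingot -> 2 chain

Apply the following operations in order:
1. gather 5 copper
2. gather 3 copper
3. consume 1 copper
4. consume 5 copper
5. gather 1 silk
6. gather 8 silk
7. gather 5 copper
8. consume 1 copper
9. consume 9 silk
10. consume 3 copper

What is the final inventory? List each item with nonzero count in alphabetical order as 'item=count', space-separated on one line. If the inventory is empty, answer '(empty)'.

After 1 (gather 5 copper): copper=5
After 2 (gather 3 copper): copper=8
After 3 (consume 1 copper): copper=7
After 4 (consume 5 copper): copper=2
After 5 (gather 1 silk): copper=2 silk=1
After 6 (gather 8 silk): copper=2 silk=9
After 7 (gather 5 copper): copper=7 silk=9
After 8 (consume 1 copper): copper=6 silk=9
After 9 (consume 9 silk): copper=6
After 10 (consume 3 copper): copper=3

Answer: copper=3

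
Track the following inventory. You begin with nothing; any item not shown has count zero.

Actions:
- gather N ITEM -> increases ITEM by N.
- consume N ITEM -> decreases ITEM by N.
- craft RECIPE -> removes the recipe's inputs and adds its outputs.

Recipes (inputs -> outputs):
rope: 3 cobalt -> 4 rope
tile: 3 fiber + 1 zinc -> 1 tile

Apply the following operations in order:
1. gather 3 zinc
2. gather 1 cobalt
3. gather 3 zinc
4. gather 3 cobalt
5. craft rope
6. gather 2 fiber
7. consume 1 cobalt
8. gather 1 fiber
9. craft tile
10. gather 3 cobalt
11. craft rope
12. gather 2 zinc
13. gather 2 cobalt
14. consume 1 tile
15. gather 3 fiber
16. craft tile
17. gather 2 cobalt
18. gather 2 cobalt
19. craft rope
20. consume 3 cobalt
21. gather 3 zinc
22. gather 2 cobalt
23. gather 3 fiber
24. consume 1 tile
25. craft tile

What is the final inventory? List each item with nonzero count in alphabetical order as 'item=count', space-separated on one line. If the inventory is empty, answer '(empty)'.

Answer: cobalt=2 rope=12 tile=1 zinc=8

Derivation:
After 1 (gather 3 zinc): zinc=3
After 2 (gather 1 cobalt): cobalt=1 zinc=3
After 3 (gather 3 zinc): cobalt=1 zinc=6
After 4 (gather 3 cobalt): cobalt=4 zinc=6
After 5 (craft rope): cobalt=1 rope=4 zinc=6
After 6 (gather 2 fiber): cobalt=1 fiber=2 rope=4 zinc=6
After 7 (consume 1 cobalt): fiber=2 rope=4 zinc=6
After 8 (gather 1 fiber): fiber=3 rope=4 zinc=6
After 9 (craft tile): rope=4 tile=1 zinc=5
After 10 (gather 3 cobalt): cobalt=3 rope=4 tile=1 zinc=5
After 11 (craft rope): rope=8 tile=1 zinc=5
After 12 (gather 2 zinc): rope=8 tile=1 zinc=7
After 13 (gather 2 cobalt): cobalt=2 rope=8 tile=1 zinc=7
After 14 (consume 1 tile): cobalt=2 rope=8 zinc=7
After 15 (gather 3 fiber): cobalt=2 fiber=3 rope=8 zinc=7
After 16 (craft tile): cobalt=2 rope=8 tile=1 zinc=6
After 17 (gather 2 cobalt): cobalt=4 rope=8 tile=1 zinc=6
After 18 (gather 2 cobalt): cobalt=6 rope=8 tile=1 zinc=6
After 19 (craft rope): cobalt=3 rope=12 tile=1 zinc=6
After 20 (consume 3 cobalt): rope=12 tile=1 zinc=6
After 21 (gather 3 zinc): rope=12 tile=1 zinc=9
After 22 (gather 2 cobalt): cobalt=2 rope=12 tile=1 zinc=9
After 23 (gather 3 fiber): cobalt=2 fiber=3 rope=12 tile=1 zinc=9
After 24 (consume 1 tile): cobalt=2 fiber=3 rope=12 zinc=9
After 25 (craft tile): cobalt=2 rope=12 tile=1 zinc=8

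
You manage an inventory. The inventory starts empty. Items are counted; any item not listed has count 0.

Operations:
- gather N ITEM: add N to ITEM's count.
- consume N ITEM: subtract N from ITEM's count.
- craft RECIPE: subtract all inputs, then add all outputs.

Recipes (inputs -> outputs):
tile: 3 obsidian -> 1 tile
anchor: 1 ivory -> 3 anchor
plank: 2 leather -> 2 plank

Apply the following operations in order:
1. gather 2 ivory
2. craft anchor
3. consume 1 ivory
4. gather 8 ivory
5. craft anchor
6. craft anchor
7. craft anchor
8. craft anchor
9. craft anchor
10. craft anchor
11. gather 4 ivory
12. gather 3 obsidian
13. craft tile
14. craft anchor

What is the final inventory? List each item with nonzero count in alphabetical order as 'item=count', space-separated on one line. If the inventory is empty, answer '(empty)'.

Answer: anchor=24 ivory=5 tile=1

Derivation:
After 1 (gather 2 ivory): ivory=2
After 2 (craft anchor): anchor=3 ivory=1
After 3 (consume 1 ivory): anchor=3
After 4 (gather 8 ivory): anchor=3 ivory=8
After 5 (craft anchor): anchor=6 ivory=7
After 6 (craft anchor): anchor=9 ivory=6
After 7 (craft anchor): anchor=12 ivory=5
After 8 (craft anchor): anchor=15 ivory=4
After 9 (craft anchor): anchor=18 ivory=3
After 10 (craft anchor): anchor=21 ivory=2
After 11 (gather 4 ivory): anchor=21 ivory=6
After 12 (gather 3 obsidian): anchor=21 ivory=6 obsidian=3
After 13 (craft tile): anchor=21 ivory=6 tile=1
After 14 (craft anchor): anchor=24 ivory=5 tile=1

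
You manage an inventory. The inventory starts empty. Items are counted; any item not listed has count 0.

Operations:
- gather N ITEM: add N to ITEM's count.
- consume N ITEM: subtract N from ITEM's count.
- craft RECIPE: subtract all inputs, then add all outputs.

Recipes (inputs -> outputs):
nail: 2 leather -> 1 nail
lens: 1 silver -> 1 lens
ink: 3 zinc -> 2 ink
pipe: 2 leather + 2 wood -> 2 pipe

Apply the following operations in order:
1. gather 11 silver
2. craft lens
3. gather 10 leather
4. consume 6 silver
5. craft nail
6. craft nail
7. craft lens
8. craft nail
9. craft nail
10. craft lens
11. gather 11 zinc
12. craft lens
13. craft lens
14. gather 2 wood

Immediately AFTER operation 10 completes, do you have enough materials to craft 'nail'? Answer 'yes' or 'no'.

After 1 (gather 11 silver): silver=11
After 2 (craft lens): lens=1 silver=10
After 3 (gather 10 leather): leather=10 lens=1 silver=10
After 4 (consume 6 silver): leather=10 lens=1 silver=4
After 5 (craft nail): leather=8 lens=1 nail=1 silver=4
After 6 (craft nail): leather=6 lens=1 nail=2 silver=4
After 7 (craft lens): leather=6 lens=2 nail=2 silver=3
After 8 (craft nail): leather=4 lens=2 nail=3 silver=3
After 9 (craft nail): leather=2 lens=2 nail=4 silver=3
After 10 (craft lens): leather=2 lens=3 nail=4 silver=2

Answer: yes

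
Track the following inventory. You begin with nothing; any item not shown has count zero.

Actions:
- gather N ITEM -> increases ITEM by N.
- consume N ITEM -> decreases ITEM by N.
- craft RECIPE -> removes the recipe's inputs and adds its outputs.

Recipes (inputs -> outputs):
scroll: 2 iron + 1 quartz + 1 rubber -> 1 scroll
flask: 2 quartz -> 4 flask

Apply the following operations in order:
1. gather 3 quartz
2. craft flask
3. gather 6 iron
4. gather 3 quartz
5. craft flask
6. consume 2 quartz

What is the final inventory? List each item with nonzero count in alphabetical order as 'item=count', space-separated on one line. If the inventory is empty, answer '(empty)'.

Answer: flask=8 iron=6

Derivation:
After 1 (gather 3 quartz): quartz=3
After 2 (craft flask): flask=4 quartz=1
After 3 (gather 6 iron): flask=4 iron=6 quartz=1
After 4 (gather 3 quartz): flask=4 iron=6 quartz=4
After 5 (craft flask): flask=8 iron=6 quartz=2
After 6 (consume 2 quartz): flask=8 iron=6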